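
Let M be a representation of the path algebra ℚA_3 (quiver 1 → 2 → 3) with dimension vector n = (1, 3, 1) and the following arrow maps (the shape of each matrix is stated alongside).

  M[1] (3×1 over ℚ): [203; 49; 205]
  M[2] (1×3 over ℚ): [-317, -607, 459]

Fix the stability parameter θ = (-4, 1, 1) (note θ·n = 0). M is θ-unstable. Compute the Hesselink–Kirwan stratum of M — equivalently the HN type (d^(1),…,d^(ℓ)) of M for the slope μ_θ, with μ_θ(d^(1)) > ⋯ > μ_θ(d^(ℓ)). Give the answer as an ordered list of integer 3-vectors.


Via rank(M_{q-1}∘⋯∘M_p): M ≅ I[1,3], I[2,2]^2.
μ_θ-semistable layers: μ^(1)=1; μ^(2)=-4

((0, 3, 1); (1, 0, 0))


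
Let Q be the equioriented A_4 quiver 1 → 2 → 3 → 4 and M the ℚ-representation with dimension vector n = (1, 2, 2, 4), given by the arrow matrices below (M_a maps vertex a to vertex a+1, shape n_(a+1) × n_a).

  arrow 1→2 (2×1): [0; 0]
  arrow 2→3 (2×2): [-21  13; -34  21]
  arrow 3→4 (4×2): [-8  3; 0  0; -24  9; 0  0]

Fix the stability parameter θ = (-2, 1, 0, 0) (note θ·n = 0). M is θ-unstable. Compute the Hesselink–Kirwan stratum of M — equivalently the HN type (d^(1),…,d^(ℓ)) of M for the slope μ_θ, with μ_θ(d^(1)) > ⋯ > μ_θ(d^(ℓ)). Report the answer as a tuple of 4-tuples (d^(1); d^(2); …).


Via rank(M_{q-1}∘⋯∘M_p): M ≅ I[1,1], I[2,3], I[2,4], I[4,4]^3.
μ_θ-semistable layers: μ^(1)=1/2; μ^(2)=1/3; μ^(3)=0; μ^(4)=-2

((0, 1, 1, 0); (0, 1, 1, 1); (0, 0, 0, 3); (1, 0, 0, 0))


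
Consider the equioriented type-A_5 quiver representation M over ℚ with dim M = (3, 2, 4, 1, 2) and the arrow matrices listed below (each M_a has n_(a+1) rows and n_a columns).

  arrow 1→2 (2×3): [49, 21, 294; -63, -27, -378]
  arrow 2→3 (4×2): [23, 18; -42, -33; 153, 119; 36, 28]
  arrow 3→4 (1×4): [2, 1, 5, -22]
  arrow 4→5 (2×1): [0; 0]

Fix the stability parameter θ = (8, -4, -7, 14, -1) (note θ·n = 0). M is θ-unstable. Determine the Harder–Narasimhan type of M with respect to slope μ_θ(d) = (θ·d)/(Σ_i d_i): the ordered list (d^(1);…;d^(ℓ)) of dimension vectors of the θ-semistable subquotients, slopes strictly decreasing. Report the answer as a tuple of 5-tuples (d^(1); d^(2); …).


Via rank(M_{q-1}∘⋯∘M_p): M ≅ I[1,1]^2, I[1,4], I[2,3], I[3,3]^2, I[5,5]^2.
μ_θ-semistable layers: μ^(1)=14; μ^(2)=8; μ^(3)=-1; μ^(4)=-11/2; μ^(5)=-7

((0, 0, 0, 1, 0); (2, 0, 0, 0, 0); (1, 1, 1, 0, 2); (0, 1, 1, 0, 0); (0, 0, 2, 0, 0))


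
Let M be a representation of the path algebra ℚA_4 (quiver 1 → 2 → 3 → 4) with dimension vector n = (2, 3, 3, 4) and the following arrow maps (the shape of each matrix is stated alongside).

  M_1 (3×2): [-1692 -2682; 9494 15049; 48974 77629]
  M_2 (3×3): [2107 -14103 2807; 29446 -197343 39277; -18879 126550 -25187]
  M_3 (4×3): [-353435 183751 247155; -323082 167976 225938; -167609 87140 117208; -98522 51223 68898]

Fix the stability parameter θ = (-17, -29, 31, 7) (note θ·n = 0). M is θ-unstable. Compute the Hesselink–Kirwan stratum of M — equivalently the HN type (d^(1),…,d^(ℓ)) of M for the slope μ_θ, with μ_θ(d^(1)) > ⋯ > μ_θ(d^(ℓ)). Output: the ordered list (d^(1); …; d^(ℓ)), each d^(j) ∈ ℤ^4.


Interval decomposition of M: I[1,1], I[1,4], I[2,4]^2, I[4,4].
HN type (ℓ=5): μ^(1)=19; μ^(2)=7; μ^(3)=-17; μ^(4)=-23; μ^(5)=-29

((0, 0, 3, 3); (0, 0, 0, 1); (1, 0, 0, 0); (1, 1, 0, 0); (0, 2, 0, 0))


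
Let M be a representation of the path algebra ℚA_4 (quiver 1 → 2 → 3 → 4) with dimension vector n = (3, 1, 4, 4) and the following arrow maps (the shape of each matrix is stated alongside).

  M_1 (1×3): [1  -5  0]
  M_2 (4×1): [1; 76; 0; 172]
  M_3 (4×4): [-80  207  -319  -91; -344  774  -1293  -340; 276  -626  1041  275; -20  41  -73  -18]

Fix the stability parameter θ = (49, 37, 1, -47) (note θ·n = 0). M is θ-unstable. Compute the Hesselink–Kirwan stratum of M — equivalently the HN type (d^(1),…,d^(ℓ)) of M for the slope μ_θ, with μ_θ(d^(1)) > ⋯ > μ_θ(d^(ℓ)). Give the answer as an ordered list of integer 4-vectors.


Interval decomposition of M: I[1,1]^2, I[1,3], I[3,4]^3, I[4,4].
HN type (ℓ=4): μ^(1)=49; μ^(2)=29; μ^(3)=-23; μ^(4)=-47

((2, 0, 0, 0); (1, 1, 1, 0); (0, 0, 3, 3); (0, 0, 0, 1))


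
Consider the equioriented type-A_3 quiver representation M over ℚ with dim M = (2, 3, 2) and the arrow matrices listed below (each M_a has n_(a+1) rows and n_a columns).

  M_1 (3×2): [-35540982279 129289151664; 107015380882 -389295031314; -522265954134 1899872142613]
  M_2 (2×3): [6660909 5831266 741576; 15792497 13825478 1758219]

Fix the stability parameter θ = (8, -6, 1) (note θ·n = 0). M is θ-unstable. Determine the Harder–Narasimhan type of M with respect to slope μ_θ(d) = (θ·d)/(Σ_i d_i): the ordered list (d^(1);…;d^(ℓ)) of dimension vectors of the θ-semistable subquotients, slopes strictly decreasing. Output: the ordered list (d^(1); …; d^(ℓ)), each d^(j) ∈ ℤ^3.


Via rank(M_{q-1}∘⋯∘M_p): M ≅ I[1,3]^2, I[2,2].
μ_θ-semistable layers: μ^(1)=1; μ^(2)=-6

((2, 2, 2); (0, 1, 0))


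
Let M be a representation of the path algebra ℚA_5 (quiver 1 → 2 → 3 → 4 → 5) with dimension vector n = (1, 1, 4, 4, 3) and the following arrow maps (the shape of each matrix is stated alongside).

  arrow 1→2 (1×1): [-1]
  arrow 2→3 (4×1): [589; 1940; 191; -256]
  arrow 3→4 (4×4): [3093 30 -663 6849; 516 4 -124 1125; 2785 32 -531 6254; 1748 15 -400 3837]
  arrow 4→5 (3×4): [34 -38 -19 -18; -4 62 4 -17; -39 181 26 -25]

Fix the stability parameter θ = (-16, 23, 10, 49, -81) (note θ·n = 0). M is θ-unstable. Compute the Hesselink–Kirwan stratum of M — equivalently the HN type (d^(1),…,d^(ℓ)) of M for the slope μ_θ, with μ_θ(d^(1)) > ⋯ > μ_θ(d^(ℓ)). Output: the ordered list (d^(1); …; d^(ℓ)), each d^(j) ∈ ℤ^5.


Interval decomposition of M: I[1,3], I[3,4], I[3,5]^2, I[4,5].
HN type (ℓ=5): μ^(1)=49; μ^(2)=33/2; μ^(3)=10; μ^(4)=-22/3; μ^(5)=-16

((0, 0, 0, 1, 0); (0, 1, 1, 0, 0); (0, 0, 1, 0, 0); (0, 0, 2, 2, 2); (1, 0, 0, 1, 1))


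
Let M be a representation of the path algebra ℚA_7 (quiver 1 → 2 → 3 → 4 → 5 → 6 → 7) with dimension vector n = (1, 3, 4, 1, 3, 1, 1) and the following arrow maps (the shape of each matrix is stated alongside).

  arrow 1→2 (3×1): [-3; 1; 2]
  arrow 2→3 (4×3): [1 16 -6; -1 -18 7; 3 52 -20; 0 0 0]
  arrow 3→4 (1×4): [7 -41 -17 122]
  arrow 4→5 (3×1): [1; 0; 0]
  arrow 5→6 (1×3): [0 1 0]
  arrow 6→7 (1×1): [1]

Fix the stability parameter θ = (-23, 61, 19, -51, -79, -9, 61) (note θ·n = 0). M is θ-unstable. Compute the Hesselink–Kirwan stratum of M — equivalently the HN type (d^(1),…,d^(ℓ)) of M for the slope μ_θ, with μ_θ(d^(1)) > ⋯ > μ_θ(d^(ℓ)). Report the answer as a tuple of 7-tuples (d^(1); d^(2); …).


Interval decomposition of M: I[1,5], I[2,2], I[2,3], I[3,3]^2, I[5,5], I[5,7].
HN type (ℓ=7): μ^(1)=61; μ^(2)=40; μ^(3)=19; μ^(4)=-9; μ^(5)=-25/2; μ^(6)=-23; μ^(7)=-79

((0, 1, 0, 0, 0, 0, 1); (0, 1, 1, 0, 0, 0, 0); (0, 0, 2, 0, 0, 0, 0); (0, 0, 0, 0, 0, 1, 0); (0, 1, 1, 1, 1, 0, 0); (1, 0, 0, 0, 0, 0, 0); (0, 0, 0, 0, 2, 0, 0))


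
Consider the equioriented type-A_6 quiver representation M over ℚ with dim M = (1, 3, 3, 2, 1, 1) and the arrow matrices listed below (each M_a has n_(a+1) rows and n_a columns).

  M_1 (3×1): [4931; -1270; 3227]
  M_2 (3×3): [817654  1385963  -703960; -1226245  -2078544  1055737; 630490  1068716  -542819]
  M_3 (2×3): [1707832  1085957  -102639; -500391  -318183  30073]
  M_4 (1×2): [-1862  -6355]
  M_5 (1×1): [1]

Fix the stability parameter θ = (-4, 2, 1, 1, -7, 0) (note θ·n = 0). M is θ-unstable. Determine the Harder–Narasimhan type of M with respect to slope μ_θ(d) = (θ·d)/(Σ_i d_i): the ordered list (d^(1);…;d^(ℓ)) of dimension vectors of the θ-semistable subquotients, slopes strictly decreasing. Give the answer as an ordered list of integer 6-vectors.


Interval decomposition of M: I[1,6], I[2,3], I[2,4].
HN type (ℓ=5): μ^(1)=3/2; μ^(2)=4/3; μ^(3)=0; μ^(4)=-3/4; μ^(5)=-4

((0, 1, 1, 0, 0, 0); (0, 1, 1, 1, 0, 0); (0, 0, 0, 0, 0, 1); (0, 1, 1, 1, 1, 0); (1, 0, 0, 0, 0, 0))


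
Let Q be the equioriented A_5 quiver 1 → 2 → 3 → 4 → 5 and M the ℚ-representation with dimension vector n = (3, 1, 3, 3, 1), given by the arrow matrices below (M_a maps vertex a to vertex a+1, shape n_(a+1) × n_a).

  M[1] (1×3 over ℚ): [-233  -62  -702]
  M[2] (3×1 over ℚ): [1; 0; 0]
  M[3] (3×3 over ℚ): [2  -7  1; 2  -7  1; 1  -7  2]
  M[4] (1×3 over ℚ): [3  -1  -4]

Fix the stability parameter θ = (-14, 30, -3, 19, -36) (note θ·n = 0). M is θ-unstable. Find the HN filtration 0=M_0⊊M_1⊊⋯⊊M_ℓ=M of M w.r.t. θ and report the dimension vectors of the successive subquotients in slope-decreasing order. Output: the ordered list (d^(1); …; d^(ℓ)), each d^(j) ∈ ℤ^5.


Via rank(M_{q-1}∘⋯∘M_p): M ≅ I[1,1]^2, I[1,4], I[3,3], I[3,5], I[4,4].
μ_θ-semistable layers: μ^(1)=19; μ^(2)=27/2; μ^(3)=-3; μ^(4)=-20/3; μ^(5)=-14

((0, 0, 0, 2, 0); (0, 1, 1, 0, 0); (0, 0, 1, 0, 0); (0, 0, 1, 1, 1); (3, 0, 0, 0, 0))


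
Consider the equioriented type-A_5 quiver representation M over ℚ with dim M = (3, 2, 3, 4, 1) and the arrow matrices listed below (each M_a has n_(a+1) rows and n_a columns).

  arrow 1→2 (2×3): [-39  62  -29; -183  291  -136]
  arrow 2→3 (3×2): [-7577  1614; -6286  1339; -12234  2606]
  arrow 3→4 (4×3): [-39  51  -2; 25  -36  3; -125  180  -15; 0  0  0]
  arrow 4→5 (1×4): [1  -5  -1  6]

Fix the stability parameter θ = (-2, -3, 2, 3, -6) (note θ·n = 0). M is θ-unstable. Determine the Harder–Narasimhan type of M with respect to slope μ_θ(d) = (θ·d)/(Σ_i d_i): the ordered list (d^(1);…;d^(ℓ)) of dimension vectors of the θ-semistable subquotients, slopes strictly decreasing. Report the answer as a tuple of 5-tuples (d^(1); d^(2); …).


Via rank(M_{q-1}∘⋯∘M_p): M ≅ I[1,1], I[1,4], I[1,5], I[3,3], I[4,4]^2.
μ_θ-semistable layers: μ^(1)=3; μ^(2)=2; μ^(3)=-1/3; μ^(4)=-2; μ^(5)=-5/2

((0, 0, 0, 3, 0); (0, 0, 2, 0, 0); (0, 0, 1, 1, 1); (1, 0, 0, 0, 0); (2, 2, 0, 0, 0))


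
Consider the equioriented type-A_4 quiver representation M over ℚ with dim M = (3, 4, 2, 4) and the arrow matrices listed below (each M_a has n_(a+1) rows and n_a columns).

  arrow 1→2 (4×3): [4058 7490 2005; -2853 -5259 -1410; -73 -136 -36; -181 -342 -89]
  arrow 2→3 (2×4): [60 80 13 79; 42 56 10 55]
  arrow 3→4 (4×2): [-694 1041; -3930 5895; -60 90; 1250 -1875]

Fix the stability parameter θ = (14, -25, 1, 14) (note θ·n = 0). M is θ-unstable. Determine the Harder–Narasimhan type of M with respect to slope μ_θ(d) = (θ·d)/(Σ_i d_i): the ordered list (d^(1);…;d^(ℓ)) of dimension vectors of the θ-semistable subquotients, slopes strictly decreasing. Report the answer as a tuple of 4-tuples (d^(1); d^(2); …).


Interval decomposition of M: I[1,2], I[1,3], I[1,4], I[2,2], I[4,4]^3.
HN type (ℓ=4): μ^(1)=14; μ^(2)=1; μ^(3)=-11/2; μ^(4)=-25

((0, 0, 0, 4); (0, 0, 2, 0); (3, 3, 0, 0); (0, 1, 0, 0))


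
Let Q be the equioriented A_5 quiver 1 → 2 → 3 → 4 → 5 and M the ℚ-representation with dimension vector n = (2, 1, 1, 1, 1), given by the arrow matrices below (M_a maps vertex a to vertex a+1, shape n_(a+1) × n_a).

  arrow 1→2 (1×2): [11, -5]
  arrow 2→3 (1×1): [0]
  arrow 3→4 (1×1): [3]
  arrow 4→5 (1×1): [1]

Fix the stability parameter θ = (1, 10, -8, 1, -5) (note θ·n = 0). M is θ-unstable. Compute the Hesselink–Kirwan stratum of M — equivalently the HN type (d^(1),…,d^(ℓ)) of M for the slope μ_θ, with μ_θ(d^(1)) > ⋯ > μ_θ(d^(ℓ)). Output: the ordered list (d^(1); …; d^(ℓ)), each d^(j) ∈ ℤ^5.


Via rank(M_{q-1}∘⋯∘M_p): M ≅ I[1,1], I[1,2], I[3,5].
μ_θ-semistable layers: μ^(1)=10; μ^(2)=1; μ^(3)=-2; μ^(4)=-8

((0, 1, 0, 0, 0); (2, 0, 0, 0, 0); (0, 0, 0, 1, 1); (0, 0, 1, 0, 0))


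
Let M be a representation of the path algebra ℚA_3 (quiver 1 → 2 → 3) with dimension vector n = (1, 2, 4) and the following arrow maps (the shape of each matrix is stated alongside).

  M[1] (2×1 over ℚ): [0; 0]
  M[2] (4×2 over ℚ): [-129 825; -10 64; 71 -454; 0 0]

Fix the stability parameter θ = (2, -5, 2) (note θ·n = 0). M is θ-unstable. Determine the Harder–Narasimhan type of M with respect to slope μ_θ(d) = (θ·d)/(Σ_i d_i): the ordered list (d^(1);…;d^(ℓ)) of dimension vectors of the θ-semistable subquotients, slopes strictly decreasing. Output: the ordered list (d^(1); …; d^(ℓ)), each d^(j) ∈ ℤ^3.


Via rank(M_{q-1}∘⋯∘M_p): M ≅ I[1,1], I[2,3]^2, I[3,3]^2.
μ_θ-semistable layers: μ^(1)=2; μ^(2)=-5

((1, 0, 4); (0, 2, 0))


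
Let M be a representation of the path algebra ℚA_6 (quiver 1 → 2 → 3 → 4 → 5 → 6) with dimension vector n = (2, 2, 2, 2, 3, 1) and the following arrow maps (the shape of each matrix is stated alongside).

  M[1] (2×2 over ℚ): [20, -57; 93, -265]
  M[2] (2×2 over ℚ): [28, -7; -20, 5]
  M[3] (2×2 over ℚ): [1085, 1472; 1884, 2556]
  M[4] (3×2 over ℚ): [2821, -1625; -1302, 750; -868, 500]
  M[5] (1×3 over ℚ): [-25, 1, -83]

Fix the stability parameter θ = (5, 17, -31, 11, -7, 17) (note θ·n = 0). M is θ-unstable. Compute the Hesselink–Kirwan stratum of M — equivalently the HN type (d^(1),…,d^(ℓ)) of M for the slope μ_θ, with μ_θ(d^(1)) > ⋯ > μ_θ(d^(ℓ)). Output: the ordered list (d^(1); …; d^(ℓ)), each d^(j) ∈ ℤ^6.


Via rank(M_{q-1}∘⋯∘M_p): M ≅ I[1,2], I[1,6], I[3,4], I[5,5]^2.
μ_θ-semistable layers: μ^(1)=17; μ^(2)=11; μ^(3)=5; μ^(4)=2; μ^(5)=-3; μ^(6)=-7; μ^(7)=-31

((0, 1, 0, 0, 0, 1); (0, 0, 0, 1, 0, 0); (1, 0, 0, 0, 0, 0); (0, 0, 0, 1, 1, 0); (1, 1, 1, 0, 0, 0); (0, 0, 0, 0, 2, 0); (0, 0, 1, 0, 0, 0))


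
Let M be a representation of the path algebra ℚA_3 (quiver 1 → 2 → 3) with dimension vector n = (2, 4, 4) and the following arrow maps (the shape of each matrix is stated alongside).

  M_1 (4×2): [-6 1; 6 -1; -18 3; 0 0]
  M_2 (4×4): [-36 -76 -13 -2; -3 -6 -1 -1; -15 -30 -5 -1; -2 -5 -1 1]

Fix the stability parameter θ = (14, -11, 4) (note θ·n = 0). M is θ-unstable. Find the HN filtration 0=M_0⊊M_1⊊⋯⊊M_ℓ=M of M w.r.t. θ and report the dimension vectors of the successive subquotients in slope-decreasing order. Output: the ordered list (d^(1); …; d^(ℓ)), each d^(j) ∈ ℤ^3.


Interval decomposition of M: I[1,1], I[1,3], I[2,3]^3.
HN type (ℓ=4): μ^(1)=14; μ^(2)=4; μ^(3)=3/2; μ^(4)=-11

((1, 0, 0); (0, 0, 4); (1, 1, 0); (0, 3, 0))


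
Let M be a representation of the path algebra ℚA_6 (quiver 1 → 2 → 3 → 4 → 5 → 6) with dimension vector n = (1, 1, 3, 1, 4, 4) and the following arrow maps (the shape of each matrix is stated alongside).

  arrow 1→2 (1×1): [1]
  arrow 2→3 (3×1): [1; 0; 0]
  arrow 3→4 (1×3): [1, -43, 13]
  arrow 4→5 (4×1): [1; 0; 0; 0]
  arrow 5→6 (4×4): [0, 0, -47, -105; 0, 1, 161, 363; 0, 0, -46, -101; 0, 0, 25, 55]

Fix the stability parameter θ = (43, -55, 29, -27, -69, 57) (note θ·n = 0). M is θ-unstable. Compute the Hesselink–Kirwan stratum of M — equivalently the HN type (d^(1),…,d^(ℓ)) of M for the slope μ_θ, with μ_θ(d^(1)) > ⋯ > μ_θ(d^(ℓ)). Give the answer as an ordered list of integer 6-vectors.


Interval decomposition of M: I[1,5], I[3,3]^2, I[5,6]^3, I[6,6].
HN type (ℓ=4): μ^(1)=57; μ^(2)=29; μ^(3)=-79/5; μ^(4)=-69

((0, 0, 0, 0, 0, 4); (0, 0, 2, 0, 0, 0); (1, 1, 1, 1, 1, 0); (0, 0, 0, 0, 3, 0))


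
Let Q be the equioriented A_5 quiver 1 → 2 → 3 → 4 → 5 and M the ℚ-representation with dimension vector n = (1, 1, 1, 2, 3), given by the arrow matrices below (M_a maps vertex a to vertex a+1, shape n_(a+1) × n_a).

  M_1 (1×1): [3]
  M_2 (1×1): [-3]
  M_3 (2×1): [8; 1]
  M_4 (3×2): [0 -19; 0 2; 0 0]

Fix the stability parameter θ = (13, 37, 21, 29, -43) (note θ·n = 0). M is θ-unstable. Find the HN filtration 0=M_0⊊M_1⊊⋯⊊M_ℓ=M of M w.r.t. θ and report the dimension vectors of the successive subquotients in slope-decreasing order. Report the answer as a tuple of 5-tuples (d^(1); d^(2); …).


Via rank(M_{q-1}∘⋯∘M_p): M ≅ I[1,5], I[4,4], I[5,5]^2.
μ_θ-semistable layers: μ^(1)=29; μ^(2)=57/5; μ^(3)=-43

((0, 0, 0, 1, 0); (1, 1, 1, 1, 1); (0, 0, 0, 0, 2))


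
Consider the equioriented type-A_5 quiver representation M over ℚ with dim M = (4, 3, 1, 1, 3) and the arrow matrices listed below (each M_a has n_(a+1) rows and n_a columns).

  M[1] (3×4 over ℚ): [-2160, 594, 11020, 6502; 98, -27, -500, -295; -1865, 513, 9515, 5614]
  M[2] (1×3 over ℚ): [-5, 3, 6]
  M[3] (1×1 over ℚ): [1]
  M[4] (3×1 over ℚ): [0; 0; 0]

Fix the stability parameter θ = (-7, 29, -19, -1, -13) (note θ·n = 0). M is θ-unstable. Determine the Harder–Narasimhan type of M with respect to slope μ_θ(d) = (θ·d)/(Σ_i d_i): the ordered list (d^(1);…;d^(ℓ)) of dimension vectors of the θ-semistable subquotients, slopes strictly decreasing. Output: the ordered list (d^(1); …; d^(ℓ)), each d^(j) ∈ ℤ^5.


Interval decomposition of M: I[1,1]^2, I[1,2], I[1,4], I[2,2], I[5,5]^3.
HN type (ℓ=4): μ^(1)=29; μ^(2)=3; μ^(3)=-7; μ^(4)=-13

((0, 2, 0, 0, 0); (0, 1, 1, 1, 0); (4, 0, 0, 0, 0); (0, 0, 0, 0, 3))


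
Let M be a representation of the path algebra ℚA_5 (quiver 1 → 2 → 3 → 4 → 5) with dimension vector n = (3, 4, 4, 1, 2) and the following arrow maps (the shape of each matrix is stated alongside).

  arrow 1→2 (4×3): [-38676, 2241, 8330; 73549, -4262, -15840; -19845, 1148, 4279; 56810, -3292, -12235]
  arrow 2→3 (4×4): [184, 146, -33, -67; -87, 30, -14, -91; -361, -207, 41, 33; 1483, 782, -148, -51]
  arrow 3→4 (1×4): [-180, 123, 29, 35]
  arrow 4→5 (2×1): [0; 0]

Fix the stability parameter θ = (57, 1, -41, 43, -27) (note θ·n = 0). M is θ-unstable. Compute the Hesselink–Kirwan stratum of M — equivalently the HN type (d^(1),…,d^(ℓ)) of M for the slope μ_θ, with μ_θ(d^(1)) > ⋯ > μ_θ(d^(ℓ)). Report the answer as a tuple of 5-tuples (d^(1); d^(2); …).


Via rank(M_{q-1}∘⋯∘M_p): M ≅ I[1,3]^2, I[1,4], I[2,3], I[5,5]^2.
μ_θ-semistable layers: μ^(1)=43; μ^(2)=17/3; μ^(3)=-20; μ^(4)=-27

((0, 0, 0, 1, 0); (3, 3, 3, 0, 0); (0, 1, 1, 0, 0); (0, 0, 0, 0, 2))


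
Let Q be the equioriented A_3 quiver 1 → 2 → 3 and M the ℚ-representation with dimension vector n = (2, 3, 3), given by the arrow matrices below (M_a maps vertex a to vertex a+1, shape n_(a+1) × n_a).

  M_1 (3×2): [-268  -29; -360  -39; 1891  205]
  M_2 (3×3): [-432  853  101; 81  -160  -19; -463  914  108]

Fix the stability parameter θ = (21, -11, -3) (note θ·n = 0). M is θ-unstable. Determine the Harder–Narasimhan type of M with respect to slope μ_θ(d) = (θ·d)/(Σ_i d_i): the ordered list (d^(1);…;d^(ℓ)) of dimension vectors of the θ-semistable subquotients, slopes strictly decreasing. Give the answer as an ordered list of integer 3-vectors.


Barcode: M ≅ I[1,3]^2, I[2,3]. HN layers by μ_θ (3 steps, strictly decreasing):
  μ^(1)=7/3; μ^(2)=-3; μ^(3)=-11

((2, 2, 2); (0, 0, 1); (0, 1, 0))


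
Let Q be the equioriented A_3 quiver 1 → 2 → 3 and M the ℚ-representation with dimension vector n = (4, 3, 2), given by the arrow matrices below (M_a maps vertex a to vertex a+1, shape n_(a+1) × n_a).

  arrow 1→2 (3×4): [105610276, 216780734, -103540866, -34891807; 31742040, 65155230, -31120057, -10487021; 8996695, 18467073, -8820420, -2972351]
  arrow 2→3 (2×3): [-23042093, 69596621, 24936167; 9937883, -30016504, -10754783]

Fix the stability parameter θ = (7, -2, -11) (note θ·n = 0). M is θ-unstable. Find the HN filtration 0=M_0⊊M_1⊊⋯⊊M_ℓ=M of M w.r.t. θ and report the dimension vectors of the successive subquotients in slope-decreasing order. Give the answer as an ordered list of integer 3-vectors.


Via rank(M_{q-1}∘⋯∘M_p): M ≅ I[1,1], I[1,2], I[1,3]^2.
μ_θ-semistable layers: μ^(1)=7; μ^(2)=5/2; μ^(3)=-2

((1, 0, 0); (1, 1, 0); (2, 2, 2))


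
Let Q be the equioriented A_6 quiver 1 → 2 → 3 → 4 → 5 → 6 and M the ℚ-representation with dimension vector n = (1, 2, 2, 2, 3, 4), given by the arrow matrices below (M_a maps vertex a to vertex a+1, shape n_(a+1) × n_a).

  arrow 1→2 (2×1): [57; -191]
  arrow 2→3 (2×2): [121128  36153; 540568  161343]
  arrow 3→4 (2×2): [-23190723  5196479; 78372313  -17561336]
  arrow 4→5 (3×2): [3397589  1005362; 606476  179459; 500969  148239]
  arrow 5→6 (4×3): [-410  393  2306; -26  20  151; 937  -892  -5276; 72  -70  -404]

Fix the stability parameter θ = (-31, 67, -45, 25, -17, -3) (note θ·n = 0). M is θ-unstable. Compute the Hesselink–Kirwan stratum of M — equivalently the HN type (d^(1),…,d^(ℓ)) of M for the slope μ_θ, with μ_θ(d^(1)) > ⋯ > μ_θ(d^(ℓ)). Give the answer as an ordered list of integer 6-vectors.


Barcode: M ≅ I[1,6], I[2,2], I[3,6], I[5,6], I[6,6]. HN layers by μ_θ (7 steps, strictly decreasing):
  μ^(1)=67; μ^(2)=27/5; μ^(3)=5/3; μ^(4)=-3; μ^(5)=-17; μ^(6)=-31; μ^(7)=-45

((0, 1, 0, 0, 0, 0); (0, 1, 1, 1, 1, 1); (0, 0, 0, 1, 1, 1); (0, 0, 0, 0, 0, 2); (0, 0, 0, 0, 1, 0); (1, 0, 0, 0, 0, 0); (0, 0, 1, 0, 0, 0))


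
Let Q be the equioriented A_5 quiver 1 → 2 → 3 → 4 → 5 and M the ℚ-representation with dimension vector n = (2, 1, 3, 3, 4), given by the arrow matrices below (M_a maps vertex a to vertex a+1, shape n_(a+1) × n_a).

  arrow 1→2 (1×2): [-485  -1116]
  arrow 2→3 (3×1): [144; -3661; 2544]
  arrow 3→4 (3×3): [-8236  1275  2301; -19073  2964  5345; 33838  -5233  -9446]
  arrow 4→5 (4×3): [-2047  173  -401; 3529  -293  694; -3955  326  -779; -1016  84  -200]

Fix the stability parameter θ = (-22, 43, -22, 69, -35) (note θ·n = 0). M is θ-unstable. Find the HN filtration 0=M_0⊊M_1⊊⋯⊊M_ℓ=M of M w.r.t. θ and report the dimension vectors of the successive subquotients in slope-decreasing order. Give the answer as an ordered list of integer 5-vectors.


Via rank(M_{q-1}∘⋯∘M_p): M ≅ I[1,1], I[1,5], I[3,5]^2, I[5,5].
μ_θ-semistable layers: μ^(1)=17; μ^(2)=21/2; μ^(3)=-22; μ^(4)=-35

((0, 0, 0, 3, 3); (0, 1, 1, 0, 0); (2, 0, 2, 0, 0); (0, 0, 0, 0, 1))


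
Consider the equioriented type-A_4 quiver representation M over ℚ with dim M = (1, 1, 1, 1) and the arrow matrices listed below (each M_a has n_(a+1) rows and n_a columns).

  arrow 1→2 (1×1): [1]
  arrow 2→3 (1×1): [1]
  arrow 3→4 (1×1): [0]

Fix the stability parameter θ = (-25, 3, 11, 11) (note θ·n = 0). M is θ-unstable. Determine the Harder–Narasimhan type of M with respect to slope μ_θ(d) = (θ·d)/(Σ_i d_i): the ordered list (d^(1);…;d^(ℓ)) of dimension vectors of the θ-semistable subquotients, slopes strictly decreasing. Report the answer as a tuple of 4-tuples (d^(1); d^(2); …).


Interval decomposition of M: I[1,3], I[4,4].
HN type (ℓ=3): μ^(1)=11; μ^(2)=3; μ^(3)=-25

((0, 0, 1, 1); (0, 1, 0, 0); (1, 0, 0, 0))


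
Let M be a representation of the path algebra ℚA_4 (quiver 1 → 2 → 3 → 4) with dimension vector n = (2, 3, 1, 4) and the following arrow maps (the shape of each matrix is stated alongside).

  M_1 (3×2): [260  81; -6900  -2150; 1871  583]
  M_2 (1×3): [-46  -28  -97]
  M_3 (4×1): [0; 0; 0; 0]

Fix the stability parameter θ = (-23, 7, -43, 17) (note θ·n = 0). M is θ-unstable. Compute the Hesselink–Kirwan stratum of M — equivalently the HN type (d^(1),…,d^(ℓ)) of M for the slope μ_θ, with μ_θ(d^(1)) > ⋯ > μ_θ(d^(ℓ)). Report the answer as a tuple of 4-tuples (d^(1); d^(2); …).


Barcode: M ≅ I[1,2], I[1,3], I[2,2], I[4,4]^4. HN layers by μ_θ (4 steps, strictly decreasing):
  μ^(1)=17; μ^(2)=7; μ^(3)=-18; μ^(4)=-23

((0, 0, 0, 4); (0, 2, 0, 0); (0, 1, 1, 0); (2, 0, 0, 0))


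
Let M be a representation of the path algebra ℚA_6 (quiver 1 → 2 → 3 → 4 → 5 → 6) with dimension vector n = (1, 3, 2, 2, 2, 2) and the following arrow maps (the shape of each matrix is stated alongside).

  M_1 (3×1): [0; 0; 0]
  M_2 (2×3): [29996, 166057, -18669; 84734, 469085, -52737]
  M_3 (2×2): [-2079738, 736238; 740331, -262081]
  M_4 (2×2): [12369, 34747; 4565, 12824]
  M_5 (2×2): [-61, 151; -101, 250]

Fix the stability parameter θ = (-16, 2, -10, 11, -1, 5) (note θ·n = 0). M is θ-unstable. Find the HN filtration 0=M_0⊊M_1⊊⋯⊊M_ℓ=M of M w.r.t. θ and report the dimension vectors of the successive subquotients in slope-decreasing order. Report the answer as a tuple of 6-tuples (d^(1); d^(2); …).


Interval decomposition of M: I[1,1], I[2,2], I[2,3], I[2,6], I[4,6].
HN type (ℓ=4): μ^(1)=5; μ^(2)=2; μ^(3)=-4; μ^(4)=-16

((0, 0, 0, 2, 2, 2); (0, 1, 0, 0, 0, 0); (0, 2, 2, 0, 0, 0); (1, 0, 0, 0, 0, 0))


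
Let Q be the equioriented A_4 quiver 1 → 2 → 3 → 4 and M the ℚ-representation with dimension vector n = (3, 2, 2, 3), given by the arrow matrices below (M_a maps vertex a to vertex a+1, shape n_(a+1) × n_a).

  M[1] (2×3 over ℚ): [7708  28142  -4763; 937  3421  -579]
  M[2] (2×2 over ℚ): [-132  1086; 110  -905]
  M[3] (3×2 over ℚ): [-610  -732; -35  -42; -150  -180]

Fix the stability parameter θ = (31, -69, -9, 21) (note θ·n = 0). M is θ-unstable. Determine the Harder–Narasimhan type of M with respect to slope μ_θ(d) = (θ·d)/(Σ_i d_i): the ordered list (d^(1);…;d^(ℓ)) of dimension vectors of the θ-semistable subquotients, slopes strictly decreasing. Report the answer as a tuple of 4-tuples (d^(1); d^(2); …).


Barcode: M ≅ I[1,1], I[1,2], I[1,3], I[3,4], I[4,4]^2. HN layers by μ_θ (4 steps, strictly decreasing):
  μ^(1)=31; μ^(2)=21; μ^(3)=-9; μ^(4)=-19

((1, 0, 0, 0); (0, 0, 0, 3); (0, 0, 2, 0); (2, 2, 0, 0))


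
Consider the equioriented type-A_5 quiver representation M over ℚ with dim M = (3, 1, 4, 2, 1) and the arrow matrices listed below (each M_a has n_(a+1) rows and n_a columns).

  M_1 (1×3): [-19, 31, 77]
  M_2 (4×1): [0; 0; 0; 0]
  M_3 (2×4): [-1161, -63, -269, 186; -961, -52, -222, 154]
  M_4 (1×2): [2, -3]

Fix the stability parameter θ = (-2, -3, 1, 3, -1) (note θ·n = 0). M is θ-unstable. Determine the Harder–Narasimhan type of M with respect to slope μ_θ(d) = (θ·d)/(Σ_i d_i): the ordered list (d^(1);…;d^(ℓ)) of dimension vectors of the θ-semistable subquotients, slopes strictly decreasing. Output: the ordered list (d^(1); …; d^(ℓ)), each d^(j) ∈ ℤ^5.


Via rank(M_{q-1}∘⋯∘M_p): M ≅ I[1,1]^2, I[1,2], I[3,3]^2, I[3,4], I[3,5].
μ_θ-semistable layers: μ^(1)=3; μ^(2)=1; μ^(3)=-2; μ^(4)=-5/2

((0, 0, 0, 1, 0); (0, 0, 4, 1, 1); (2, 0, 0, 0, 0); (1, 1, 0, 0, 0))


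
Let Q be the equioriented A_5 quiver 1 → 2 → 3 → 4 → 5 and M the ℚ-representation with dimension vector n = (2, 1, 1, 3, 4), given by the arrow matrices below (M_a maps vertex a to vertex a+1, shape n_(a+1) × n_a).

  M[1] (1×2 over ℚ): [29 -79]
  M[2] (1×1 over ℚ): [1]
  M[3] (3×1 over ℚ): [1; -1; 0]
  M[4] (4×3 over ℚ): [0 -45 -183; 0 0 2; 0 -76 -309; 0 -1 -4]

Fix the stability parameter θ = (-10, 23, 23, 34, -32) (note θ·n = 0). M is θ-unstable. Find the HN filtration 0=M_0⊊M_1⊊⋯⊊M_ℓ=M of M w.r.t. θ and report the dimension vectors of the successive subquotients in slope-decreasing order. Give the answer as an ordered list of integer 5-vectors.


Barcode: M ≅ I[1,1], I[1,5], I[4,4], I[4,5], I[5,5]^2. HN layers by μ_θ (5 steps, strictly decreasing):
  μ^(1)=34; μ^(2)=12; μ^(3)=1; μ^(4)=-10; μ^(5)=-32

((0, 0, 0, 1, 0); (0, 1, 1, 1, 1); (0, 0, 0, 1, 1); (2, 0, 0, 0, 0); (0, 0, 0, 0, 2))


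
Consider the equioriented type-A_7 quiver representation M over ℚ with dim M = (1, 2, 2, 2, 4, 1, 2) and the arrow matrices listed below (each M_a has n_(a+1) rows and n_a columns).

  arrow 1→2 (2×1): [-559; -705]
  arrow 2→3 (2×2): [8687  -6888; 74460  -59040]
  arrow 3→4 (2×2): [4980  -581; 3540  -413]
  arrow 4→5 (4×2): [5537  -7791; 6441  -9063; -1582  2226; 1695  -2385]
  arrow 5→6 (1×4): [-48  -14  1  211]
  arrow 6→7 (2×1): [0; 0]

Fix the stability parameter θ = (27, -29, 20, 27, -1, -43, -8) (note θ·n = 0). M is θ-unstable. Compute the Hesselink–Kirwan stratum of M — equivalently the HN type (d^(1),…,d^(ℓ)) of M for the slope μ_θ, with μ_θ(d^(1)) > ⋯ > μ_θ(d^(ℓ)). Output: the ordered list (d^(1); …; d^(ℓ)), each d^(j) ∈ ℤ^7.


Barcode: M ≅ I[1,3], I[2,2], I[3,6], I[4,4], I[5,5]^3, I[7,7]^2. HN layers by μ_θ (6 steps, strictly decreasing):
  μ^(1)=27; μ^(2)=20; μ^(3)=3/4; μ^(4)=-1; μ^(5)=-8; μ^(6)=-29

((0, 0, 0, 1, 0, 0, 0); (0, 0, 1, 0, 0, 0, 0); (0, 0, 1, 1, 1, 1, 0); (1, 1, 0, 0, 3, 0, 0); (0, 0, 0, 0, 0, 0, 2); (0, 1, 0, 0, 0, 0, 0))


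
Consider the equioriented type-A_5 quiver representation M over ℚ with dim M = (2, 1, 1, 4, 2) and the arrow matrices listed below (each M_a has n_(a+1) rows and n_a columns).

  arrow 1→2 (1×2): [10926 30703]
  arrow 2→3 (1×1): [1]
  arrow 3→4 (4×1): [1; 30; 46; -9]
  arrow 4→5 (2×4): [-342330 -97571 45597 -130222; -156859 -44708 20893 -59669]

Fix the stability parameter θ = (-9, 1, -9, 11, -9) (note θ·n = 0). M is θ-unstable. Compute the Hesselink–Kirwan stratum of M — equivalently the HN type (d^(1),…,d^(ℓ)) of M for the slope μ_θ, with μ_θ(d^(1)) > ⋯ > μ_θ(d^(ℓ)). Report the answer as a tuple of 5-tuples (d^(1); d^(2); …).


Barcode: M ≅ I[1,1], I[1,4], I[4,4], I[4,5]^2. HN layers by μ_θ (4 steps, strictly decreasing):
  μ^(1)=11; μ^(2)=1; μ^(3)=-4; μ^(4)=-9

((0, 0, 0, 2, 0); (0, 0, 0, 2, 2); (0, 1, 1, 0, 0); (2, 0, 0, 0, 0))


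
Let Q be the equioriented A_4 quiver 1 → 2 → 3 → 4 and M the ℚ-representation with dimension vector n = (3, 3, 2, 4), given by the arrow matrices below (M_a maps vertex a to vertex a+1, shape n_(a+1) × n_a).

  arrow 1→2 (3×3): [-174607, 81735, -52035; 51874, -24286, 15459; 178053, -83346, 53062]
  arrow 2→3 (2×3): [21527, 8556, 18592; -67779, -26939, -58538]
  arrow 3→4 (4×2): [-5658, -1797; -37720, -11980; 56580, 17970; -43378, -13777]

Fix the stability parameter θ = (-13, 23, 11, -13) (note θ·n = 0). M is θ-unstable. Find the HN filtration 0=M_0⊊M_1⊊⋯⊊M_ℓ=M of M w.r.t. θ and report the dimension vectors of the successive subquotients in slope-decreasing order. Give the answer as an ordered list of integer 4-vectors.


Interval decomposition of M: I[1,2], I[1,3], I[1,4], I[4,4]^3.
HN type (ℓ=4): μ^(1)=23; μ^(2)=17; μ^(3)=7; μ^(4)=-13

((0, 1, 0, 0); (0, 1, 1, 0); (0, 1, 1, 1); (3, 0, 0, 3))


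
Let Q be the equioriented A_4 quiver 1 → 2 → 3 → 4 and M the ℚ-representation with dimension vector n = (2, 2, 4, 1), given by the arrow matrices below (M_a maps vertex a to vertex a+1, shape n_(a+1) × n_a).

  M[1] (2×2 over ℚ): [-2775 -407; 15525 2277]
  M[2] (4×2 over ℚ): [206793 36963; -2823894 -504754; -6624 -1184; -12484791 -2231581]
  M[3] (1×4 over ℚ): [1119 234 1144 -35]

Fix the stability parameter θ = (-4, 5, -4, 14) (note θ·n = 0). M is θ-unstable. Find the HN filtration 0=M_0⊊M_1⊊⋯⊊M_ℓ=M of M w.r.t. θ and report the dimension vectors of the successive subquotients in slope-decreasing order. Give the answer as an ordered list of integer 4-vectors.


Interval decomposition of M: I[1,1], I[1,2], I[2,3], I[3,3]^2, I[3,4].
HN type (ℓ=4): μ^(1)=14; μ^(2)=5; μ^(3)=1/2; μ^(4)=-4

((0, 0, 0, 1); (0, 1, 0, 0); (0, 1, 1, 0); (2, 0, 3, 0))


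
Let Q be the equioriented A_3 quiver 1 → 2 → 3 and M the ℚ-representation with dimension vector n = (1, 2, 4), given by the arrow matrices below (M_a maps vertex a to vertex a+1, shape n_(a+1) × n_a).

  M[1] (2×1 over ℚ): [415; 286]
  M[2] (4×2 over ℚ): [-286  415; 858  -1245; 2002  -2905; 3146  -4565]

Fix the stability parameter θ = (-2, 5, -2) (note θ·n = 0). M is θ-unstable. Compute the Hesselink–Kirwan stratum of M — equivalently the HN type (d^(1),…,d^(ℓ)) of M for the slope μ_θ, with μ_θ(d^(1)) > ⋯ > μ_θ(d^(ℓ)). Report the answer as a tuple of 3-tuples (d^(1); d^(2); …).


Barcode: M ≅ I[1,2], I[2,3], I[3,3]^3. HN layers by μ_θ (3 steps, strictly decreasing):
  μ^(1)=5; μ^(2)=3/2; μ^(3)=-2

((0, 1, 0); (0, 1, 1); (1, 0, 3))


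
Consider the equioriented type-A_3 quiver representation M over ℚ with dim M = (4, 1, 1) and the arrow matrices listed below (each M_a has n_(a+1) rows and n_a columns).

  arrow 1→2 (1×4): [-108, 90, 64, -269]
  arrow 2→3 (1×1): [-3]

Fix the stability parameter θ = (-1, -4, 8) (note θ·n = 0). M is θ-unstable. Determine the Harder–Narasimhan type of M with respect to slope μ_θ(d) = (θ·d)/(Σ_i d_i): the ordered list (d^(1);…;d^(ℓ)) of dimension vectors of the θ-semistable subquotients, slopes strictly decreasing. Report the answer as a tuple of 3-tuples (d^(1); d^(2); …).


Interval decomposition of M: I[1,1]^3, I[1,3].
HN type (ℓ=3): μ^(1)=8; μ^(2)=-1; μ^(3)=-5/2

((0, 0, 1); (3, 0, 0); (1, 1, 0))


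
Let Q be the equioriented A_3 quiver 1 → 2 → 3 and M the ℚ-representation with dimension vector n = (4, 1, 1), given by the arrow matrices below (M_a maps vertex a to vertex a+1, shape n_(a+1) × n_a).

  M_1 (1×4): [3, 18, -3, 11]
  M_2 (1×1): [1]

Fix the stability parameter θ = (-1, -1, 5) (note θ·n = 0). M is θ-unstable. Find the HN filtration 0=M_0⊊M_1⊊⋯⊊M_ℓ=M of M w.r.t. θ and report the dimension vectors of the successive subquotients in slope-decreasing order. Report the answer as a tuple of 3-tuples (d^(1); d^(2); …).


Barcode: M ≅ I[1,1]^3, I[1,3]. HN layers by μ_θ (2 steps, strictly decreasing):
  μ^(1)=5; μ^(2)=-1

((0, 0, 1); (4, 1, 0))


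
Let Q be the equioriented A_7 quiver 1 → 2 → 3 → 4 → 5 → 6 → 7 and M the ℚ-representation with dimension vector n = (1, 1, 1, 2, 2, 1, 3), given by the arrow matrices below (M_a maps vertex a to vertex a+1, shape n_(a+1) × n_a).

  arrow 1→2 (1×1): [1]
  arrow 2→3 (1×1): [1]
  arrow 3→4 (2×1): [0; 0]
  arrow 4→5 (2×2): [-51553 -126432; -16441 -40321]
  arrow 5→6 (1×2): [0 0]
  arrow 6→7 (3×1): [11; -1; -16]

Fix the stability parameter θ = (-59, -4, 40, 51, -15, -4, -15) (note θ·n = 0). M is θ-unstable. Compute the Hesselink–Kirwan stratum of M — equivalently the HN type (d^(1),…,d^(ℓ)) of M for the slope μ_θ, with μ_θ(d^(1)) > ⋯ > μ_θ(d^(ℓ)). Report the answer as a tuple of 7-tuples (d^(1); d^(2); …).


Via rank(M_{q-1}∘⋯∘M_p): M ≅ I[1,3], I[4,5]^2, I[6,7], I[7,7]^2.
μ_θ-semistable layers: μ^(1)=40; μ^(2)=18; μ^(3)=-4; μ^(4)=-19/2; μ^(5)=-15; μ^(6)=-59

((0, 0, 1, 0, 0, 0, 0); (0, 0, 0, 2, 2, 0, 0); (0, 1, 0, 0, 0, 0, 0); (0, 0, 0, 0, 0, 1, 1); (0, 0, 0, 0, 0, 0, 2); (1, 0, 0, 0, 0, 0, 0))


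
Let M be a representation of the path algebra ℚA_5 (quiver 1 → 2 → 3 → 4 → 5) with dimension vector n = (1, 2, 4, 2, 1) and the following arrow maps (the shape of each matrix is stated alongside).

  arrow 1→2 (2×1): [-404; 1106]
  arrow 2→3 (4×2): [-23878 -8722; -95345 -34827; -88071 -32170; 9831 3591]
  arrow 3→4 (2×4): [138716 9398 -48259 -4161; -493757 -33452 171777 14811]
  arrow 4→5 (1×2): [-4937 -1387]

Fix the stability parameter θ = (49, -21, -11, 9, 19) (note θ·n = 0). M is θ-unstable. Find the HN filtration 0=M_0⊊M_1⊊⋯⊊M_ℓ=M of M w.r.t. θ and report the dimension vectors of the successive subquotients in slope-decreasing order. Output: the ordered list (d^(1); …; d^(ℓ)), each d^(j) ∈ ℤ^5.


Interval decomposition of M: I[1,4], I[2,3], I[3,3], I[3,5].
HN type (ℓ=5): μ^(1)=19; μ^(2)=9; μ^(3)=17/3; μ^(4)=-11; μ^(5)=-21

((0, 0, 0, 0, 1); (0, 0, 0, 2, 0); (1, 1, 1, 0, 0); (0, 0, 3, 0, 0); (0, 1, 0, 0, 0))


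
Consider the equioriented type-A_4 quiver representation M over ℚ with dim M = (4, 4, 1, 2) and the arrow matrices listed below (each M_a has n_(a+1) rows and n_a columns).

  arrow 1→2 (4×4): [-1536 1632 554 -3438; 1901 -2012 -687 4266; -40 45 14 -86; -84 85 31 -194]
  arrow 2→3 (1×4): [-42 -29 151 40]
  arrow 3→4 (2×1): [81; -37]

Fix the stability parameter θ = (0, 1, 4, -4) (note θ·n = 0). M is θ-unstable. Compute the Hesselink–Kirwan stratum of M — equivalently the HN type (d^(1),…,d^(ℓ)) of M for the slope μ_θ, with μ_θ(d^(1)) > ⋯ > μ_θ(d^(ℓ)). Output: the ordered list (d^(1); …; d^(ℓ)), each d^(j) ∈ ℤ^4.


Barcode: M ≅ I[1,2]^3, I[1,4], I[4,4]. HN layers by μ_θ (4 steps, strictly decreasing):
  μ^(1)=1; μ^(2)=1/3; μ^(3)=0; μ^(4)=-4

((0, 3, 0, 0); (0, 1, 1, 1); (4, 0, 0, 0); (0, 0, 0, 1))


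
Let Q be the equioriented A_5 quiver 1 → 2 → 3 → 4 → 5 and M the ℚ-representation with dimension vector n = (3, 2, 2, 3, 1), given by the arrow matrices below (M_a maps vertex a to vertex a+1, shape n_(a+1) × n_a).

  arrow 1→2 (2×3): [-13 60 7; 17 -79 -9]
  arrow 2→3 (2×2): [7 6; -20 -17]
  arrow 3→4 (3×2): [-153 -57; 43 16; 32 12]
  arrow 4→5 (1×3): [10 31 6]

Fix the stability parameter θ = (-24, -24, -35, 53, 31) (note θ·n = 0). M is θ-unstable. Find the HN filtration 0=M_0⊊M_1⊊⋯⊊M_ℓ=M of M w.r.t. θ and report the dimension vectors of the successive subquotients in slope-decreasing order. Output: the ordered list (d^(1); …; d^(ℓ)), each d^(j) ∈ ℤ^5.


Interval decomposition of M: I[1,1], I[1,4], I[1,5], I[4,4].
HN type (ℓ=4): μ^(1)=53; μ^(2)=42; μ^(3)=-24; μ^(4)=-83/3

((0, 0, 0, 2, 0); (0, 0, 0, 1, 1); (1, 0, 0, 0, 0); (2, 2, 2, 0, 0))


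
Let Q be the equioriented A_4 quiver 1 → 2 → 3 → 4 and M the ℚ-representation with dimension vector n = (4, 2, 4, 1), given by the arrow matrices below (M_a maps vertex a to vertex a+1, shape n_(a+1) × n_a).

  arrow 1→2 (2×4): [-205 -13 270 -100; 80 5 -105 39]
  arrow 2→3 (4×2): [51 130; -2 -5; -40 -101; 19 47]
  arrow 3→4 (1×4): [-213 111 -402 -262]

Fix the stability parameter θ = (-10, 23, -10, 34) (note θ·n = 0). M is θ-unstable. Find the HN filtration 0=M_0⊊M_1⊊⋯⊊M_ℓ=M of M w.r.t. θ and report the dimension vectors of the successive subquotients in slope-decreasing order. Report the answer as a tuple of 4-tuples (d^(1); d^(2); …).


Interval decomposition of M: I[1,1]^2, I[1,3], I[1,4], I[3,3]^2.
HN type (ℓ=3): μ^(1)=34; μ^(2)=13/2; μ^(3)=-10

((0, 0, 0, 1); (0, 2, 2, 0); (4, 0, 2, 0))


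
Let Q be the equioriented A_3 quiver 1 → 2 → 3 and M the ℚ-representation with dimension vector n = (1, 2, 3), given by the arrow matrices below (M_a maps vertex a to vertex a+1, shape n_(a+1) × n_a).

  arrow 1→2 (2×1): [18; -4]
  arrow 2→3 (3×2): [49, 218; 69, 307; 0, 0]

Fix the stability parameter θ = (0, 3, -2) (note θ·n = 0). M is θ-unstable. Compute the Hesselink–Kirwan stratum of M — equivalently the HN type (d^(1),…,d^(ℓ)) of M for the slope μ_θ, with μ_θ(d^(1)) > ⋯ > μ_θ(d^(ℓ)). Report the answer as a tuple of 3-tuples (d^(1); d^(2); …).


Barcode: M ≅ I[1,3], I[2,3], I[3,3]. HN layers by μ_θ (3 steps, strictly decreasing):
  μ^(1)=1/2; μ^(2)=0; μ^(3)=-2

((0, 2, 2); (1, 0, 0); (0, 0, 1))


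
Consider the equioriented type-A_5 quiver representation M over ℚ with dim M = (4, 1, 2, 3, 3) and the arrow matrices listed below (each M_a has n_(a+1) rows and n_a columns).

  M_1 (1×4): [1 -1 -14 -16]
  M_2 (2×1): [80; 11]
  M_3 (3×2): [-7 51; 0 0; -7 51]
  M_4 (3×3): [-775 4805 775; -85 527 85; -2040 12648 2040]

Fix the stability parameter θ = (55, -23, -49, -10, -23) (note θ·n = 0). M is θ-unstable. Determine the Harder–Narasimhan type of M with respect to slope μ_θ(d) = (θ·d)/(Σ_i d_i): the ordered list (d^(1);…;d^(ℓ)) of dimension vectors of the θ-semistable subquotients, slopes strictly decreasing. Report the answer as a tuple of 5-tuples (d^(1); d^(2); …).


Via rank(M_{q-1}∘⋯∘M_p): M ≅ I[1,1]^3, I[1,4], I[3,3], I[4,4], I[4,5], I[5,5]^2.
μ_θ-semistable layers: μ^(1)=55; μ^(2)=-27/4; μ^(3)=-10; μ^(4)=-33/2; μ^(5)=-23; μ^(6)=-49

((3, 0, 0, 0, 0); (1, 1, 1, 1, 0); (0, 0, 0, 1, 0); (0, 0, 0, 1, 1); (0, 0, 0, 0, 2); (0, 0, 1, 0, 0))
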